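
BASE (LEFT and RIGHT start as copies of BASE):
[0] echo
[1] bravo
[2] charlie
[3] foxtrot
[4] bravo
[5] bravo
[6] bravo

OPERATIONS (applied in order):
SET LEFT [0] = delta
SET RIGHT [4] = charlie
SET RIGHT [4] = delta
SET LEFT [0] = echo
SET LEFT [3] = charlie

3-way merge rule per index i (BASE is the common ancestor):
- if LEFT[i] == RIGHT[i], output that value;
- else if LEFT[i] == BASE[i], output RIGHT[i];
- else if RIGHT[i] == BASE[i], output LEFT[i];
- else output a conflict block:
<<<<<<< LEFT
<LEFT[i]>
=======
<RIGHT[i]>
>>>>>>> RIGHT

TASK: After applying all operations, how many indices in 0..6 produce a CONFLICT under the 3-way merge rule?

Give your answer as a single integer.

Answer: 0

Derivation:
Final LEFT:  [echo, bravo, charlie, charlie, bravo, bravo, bravo]
Final RIGHT: [echo, bravo, charlie, foxtrot, delta, bravo, bravo]
i=0: L=echo R=echo -> agree -> echo
i=1: L=bravo R=bravo -> agree -> bravo
i=2: L=charlie R=charlie -> agree -> charlie
i=3: L=charlie, R=foxtrot=BASE -> take LEFT -> charlie
i=4: L=bravo=BASE, R=delta -> take RIGHT -> delta
i=5: L=bravo R=bravo -> agree -> bravo
i=6: L=bravo R=bravo -> agree -> bravo
Conflict count: 0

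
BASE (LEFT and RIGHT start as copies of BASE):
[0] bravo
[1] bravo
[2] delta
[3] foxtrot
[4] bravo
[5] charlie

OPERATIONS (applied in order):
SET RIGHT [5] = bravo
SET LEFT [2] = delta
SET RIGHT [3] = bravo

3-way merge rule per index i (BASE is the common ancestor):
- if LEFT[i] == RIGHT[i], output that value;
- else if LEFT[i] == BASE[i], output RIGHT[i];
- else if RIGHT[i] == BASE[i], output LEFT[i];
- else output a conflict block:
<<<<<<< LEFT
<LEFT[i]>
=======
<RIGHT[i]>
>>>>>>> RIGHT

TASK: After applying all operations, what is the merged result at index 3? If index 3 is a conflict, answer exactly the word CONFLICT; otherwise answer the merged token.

Final LEFT:  [bravo, bravo, delta, foxtrot, bravo, charlie]
Final RIGHT: [bravo, bravo, delta, bravo, bravo, bravo]
i=0: L=bravo R=bravo -> agree -> bravo
i=1: L=bravo R=bravo -> agree -> bravo
i=2: L=delta R=delta -> agree -> delta
i=3: L=foxtrot=BASE, R=bravo -> take RIGHT -> bravo
i=4: L=bravo R=bravo -> agree -> bravo
i=5: L=charlie=BASE, R=bravo -> take RIGHT -> bravo
Index 3 -> bravo

Answer: bravo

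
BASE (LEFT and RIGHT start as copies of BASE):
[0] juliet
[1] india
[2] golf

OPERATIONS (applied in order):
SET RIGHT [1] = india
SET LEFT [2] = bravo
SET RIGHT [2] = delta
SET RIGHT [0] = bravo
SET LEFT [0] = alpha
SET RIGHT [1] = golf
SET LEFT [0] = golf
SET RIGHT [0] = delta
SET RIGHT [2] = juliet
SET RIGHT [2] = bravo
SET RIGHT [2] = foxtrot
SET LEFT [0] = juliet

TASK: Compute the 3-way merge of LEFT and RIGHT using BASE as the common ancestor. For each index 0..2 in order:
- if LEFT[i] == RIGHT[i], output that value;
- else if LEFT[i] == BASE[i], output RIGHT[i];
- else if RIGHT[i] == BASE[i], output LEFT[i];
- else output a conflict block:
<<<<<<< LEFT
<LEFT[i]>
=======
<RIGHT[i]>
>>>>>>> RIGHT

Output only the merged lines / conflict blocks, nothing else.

Final LEFT:  [juliet, india, bravo]
Final RIGHT: [delta, golf, foxtrot]
i=0: L=juliet=BASE, R=delta -> take RIGHT -> delta
i=1: L=india=BASE, R=golf -> take RIGHT -> golf
i=2: BASE=golf L=bravo R=foxtrot all differ -> CONFLICT

Answer: delta
golf
<<<<<<< LEFT
bravo
=======
foxtrot
>>>>>>> RIGHT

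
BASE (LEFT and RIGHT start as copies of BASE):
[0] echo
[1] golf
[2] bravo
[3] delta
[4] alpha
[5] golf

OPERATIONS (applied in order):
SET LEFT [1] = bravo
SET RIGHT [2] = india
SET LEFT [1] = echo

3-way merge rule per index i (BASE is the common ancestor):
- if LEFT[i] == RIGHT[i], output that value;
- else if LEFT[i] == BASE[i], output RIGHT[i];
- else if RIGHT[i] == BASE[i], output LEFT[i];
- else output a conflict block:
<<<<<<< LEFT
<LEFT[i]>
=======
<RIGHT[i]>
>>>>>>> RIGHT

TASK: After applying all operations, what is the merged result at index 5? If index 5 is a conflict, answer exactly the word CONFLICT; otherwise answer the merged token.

Answer: golf

Derivation:
Final LEFT:  [echo, echo, bravo, delta, alpha, golf]
Final RIGHT: [echo, golf, india, delta, alpha, golf]
i=0: L=echo R=echo -> agree -> echo
i=1: L=echo, R=golf=BASE -> take LEFT -> echo
i=2: L=bravo=BASE, R=india -> take RIGHT -> india
i=3: L=delta R=delta -> agree -> delta
i=4: L=alpha R=alpha -> agree -> alpha
i=5: L=golf R=golf -> agree -> golf
Index 5 -> golf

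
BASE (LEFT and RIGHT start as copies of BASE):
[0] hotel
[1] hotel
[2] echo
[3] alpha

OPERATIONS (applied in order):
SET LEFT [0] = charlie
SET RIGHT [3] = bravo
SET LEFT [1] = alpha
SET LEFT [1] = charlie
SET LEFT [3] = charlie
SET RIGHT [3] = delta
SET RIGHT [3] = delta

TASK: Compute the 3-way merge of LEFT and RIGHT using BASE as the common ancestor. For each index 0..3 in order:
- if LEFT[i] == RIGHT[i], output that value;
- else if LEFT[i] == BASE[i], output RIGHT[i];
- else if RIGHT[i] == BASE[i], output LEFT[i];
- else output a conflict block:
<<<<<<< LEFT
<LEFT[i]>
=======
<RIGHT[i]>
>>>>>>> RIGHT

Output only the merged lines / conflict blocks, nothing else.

Final LEFT:  [charlie, charlie, echo, charlie]
Final RIGHT: [hotel, hotel, echo, delta]
i=0: L=charlie, R=hotel=BASE -> take LEFT -> charlie
i=1: L=charlie, R=hotel=BASE -> take LEFT -> charlie
i=2: L=echo R=echo -> agree -> echo
i=3: BASE=alpha L=charlie R=delta all differ -> CONFLICT

Answer: charlie
charlie
echo
<<<<<<< LEFT
charlie
=======
delta
>>>>>>> RIGHT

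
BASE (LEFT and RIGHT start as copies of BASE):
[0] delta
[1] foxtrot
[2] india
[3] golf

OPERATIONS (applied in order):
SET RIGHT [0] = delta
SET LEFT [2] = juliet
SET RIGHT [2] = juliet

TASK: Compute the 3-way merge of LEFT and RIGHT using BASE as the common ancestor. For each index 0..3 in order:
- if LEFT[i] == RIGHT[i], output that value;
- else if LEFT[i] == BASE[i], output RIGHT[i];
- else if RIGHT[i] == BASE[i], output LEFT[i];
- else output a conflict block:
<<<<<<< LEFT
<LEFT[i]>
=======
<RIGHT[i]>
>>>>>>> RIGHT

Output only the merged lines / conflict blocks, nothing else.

Answer: delta
foxtrot
juliet
golf

Derivation:
Final LEFT:  [delta, foxtrot, juliet, golf]
Final RIGHT: [delta, foxtrot, juliet, golf]
i=0: L=delta R=delta -> agree -> delta
i=1: L=foxtrot R=foxtrot -> agree -> foxtrot
i=2: L=juliet R=juliet -> agree -> juliet
i=3: L=golf R=golf -> agree -> golf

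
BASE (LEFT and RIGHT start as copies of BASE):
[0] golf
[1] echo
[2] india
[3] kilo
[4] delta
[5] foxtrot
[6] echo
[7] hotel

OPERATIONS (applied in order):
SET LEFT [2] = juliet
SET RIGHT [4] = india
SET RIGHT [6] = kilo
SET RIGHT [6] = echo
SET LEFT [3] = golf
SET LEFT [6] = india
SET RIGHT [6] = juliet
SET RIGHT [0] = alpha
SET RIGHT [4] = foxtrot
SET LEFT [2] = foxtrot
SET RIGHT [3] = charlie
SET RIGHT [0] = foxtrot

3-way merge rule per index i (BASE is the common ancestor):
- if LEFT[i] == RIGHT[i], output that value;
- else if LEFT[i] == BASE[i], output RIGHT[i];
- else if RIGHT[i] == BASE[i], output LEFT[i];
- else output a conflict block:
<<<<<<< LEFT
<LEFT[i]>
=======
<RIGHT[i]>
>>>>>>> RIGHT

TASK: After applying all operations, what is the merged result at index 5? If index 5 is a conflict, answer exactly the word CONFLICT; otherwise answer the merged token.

Answer: foxtrot

Derivation:
Final LEFT:  [golf, echo, foxtrot, golf, delta, foxtrot, india, hotel]
Final RIGHT: [foxtrot, echo, india, charlie, foxtrot, foxtrot, juliet, hotel]
i=0: L=golf=BASE, R=foxtrot -> take RIGHT -> foxtrot
i=1: L=echo R=echo -> agree -> echo
i=2: L=foxtrot, R=india=BASE -> take LEFT -> foxtrot
i=3: BASE=kilo L=golf R=charlie all differ -> CONFLICT
i=4: L=delta=BASE, R=foxtrot -> take RIGHT -> foxtrot
i=5: L=foxtrot R=foxtrot -> agree -> foxtrot
i=6: BASE=echo L=india R=juliet all differ -> CONFLICT
i=7: L=hotel R=hotel -> agree -> hotel
Index 5 -> foxtrot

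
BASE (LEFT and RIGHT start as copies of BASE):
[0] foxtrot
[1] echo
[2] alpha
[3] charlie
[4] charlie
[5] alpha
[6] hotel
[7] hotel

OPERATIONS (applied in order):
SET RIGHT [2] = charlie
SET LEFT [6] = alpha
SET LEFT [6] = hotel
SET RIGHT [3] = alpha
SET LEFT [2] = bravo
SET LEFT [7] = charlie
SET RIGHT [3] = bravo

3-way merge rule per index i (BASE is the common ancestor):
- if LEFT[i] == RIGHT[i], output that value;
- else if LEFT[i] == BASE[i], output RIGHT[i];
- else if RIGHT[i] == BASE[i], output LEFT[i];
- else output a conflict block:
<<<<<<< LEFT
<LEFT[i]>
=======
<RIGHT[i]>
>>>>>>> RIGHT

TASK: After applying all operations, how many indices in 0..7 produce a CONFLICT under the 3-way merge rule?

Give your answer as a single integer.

Final LEFT:  [foxtrot, echo, bravo, charlie, charlie, alpha, hotel, charlie]
Final RIGHT: [foxtrot, echo, charlie, bravo, charlie, alpha, hotel, hotel]
i=0: L=foxtrot R=foxtrot -> agree -> foxtrot
i=1: L=echo R=echo -> agree -> echo
i=2: BASE=alpha L=bravo R=charlie all differ -> CONFLICT
i=3: L=charlie=BASE, R=bravo -> take RIGHT -> bravo
i=4: L=charlie R=charlie -> agree -> charlie
i=5: L=alpha R=alpha -> agree -> alpha
i=6: L=hotel R=hotel -> agree -> hotel
i=7: L=charlie, R=hotel=BASE -> take LEFT -> charlie
Conflict count: 1

Answer: 1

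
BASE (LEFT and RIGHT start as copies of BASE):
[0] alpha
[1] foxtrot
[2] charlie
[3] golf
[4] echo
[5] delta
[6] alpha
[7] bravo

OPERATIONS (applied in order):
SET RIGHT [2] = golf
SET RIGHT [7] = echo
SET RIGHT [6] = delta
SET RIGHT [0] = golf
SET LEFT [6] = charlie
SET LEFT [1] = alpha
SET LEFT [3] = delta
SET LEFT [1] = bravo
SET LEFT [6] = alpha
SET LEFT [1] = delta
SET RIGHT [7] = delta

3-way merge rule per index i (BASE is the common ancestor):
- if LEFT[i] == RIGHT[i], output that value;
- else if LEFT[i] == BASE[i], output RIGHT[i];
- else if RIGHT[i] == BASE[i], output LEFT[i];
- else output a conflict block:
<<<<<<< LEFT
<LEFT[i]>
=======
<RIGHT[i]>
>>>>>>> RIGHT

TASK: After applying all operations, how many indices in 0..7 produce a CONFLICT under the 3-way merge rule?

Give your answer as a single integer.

Final LEFT:  [alpha, delta, charlie, delta, echo, delta, alpha, bravo]
Final RIGHT: [golf, foxtrot, golf, golf, echo, delta, delta, delta]
i=0: L=alpha=BASE, R=golf -> take RIGHT -> golf
i=1: L=delta, R=foxtrot=BASE -> take LEFT -> delta
i=2: L=charlie=BASE, R=golf -> take RIGHT -> golf
i=3: L=delta, R=golf=BASE -> take LEFT -> delta
i=4: L=echo R=echo -> agree -> echo
i=5: L=delta R=delta -> agree -> delta
i=6: L=alpha=BASE, R=delta -> take RIGHT -> delta
i=7: L=bravo=BASE, R=delta -> take RIGHT -> delta
Conflict count: 0

Answer: 0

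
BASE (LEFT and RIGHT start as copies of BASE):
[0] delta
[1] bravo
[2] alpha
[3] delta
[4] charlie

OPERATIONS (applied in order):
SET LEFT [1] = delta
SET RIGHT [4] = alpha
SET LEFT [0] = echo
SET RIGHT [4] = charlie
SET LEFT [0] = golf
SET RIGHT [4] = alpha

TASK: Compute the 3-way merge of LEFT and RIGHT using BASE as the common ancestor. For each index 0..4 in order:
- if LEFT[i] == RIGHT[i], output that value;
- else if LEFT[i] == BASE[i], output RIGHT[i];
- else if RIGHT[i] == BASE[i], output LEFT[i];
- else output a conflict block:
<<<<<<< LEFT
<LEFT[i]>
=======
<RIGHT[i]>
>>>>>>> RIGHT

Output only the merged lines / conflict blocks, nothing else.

Answer: golf
delta
alpha
delta
alpha

Derivation:
Final LEFT:  [golf, delta, alpha, delta, charlie]
Final RIGHT: [delta, bravo, alpha, delta, alpha]
i=0: L=golf, R=delta=BASE -> take LEFT -> golf
i=1: L=delta, R=bravo=BASE -> take LEFT -> delta
i=2: L=alpha R=alpha -> agree -> alpha
i=3: L=delta R=delta -> agree -> delta
i=4: L=charlie=BASE, R=alpha -> take RIGHT -> alpha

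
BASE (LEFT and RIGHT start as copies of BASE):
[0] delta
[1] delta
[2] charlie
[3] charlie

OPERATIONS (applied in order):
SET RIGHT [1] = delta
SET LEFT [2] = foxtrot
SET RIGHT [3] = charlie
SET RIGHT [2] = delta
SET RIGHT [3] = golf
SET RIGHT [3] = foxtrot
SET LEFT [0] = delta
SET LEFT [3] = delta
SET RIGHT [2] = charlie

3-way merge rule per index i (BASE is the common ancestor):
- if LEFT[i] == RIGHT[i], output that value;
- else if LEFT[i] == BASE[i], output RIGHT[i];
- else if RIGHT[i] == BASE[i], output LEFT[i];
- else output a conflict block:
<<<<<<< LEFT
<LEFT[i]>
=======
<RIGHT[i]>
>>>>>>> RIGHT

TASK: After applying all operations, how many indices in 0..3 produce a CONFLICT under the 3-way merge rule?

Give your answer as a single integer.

Answer: 1

Derivation:
Final LEFT:  [delta, delta, foxtrot, delta]
Final RIGHT: [delta, delta, charlie, foxtrot]
i=0: L=delta R=delta -> agree -> delta
i=1: L=delta R=delta -> agree -> delta
i=2: L=foxtrot, R=charlie=BASE -> take LEFT -> foxtrot
i=3: BASE=charlie L=delta R=foxtrot all differ -> CONFLICT
Conflict count: 1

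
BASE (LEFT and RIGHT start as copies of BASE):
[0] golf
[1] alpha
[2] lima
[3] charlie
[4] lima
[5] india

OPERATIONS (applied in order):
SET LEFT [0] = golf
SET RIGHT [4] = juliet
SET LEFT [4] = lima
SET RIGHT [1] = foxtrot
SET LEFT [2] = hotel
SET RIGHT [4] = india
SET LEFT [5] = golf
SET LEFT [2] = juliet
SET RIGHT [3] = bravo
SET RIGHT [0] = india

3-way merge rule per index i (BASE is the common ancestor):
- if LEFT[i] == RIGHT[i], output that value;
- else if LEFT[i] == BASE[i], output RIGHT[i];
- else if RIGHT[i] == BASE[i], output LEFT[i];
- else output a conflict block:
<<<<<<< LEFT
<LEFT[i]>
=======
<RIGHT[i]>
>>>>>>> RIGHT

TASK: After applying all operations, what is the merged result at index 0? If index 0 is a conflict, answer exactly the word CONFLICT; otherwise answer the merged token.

Final LEFT:  [golf, alpha, juliet, charlie, lima, golf]
Final RIGHT: [india, foxtrot, lima, bravo, india, india]
i=0: L=golf=BASE, R=india -> take RIGHT -> india
i=1: L=alpha=BASE, R=foxtrot -> take RIGHT -> foxtrot
i=2: L=juliet, R=lima=BASE -> take LEFT -> juliet
i=3: L=charlie=BASE, R=bravo -> take RIGHT -> bravo
i=4: L=lima=BASE, R=india -> take RIGHT -> india
i=5: L=golf, R=india=BASE -> take LEFT -> golf
Index 0 -> india

Answer: india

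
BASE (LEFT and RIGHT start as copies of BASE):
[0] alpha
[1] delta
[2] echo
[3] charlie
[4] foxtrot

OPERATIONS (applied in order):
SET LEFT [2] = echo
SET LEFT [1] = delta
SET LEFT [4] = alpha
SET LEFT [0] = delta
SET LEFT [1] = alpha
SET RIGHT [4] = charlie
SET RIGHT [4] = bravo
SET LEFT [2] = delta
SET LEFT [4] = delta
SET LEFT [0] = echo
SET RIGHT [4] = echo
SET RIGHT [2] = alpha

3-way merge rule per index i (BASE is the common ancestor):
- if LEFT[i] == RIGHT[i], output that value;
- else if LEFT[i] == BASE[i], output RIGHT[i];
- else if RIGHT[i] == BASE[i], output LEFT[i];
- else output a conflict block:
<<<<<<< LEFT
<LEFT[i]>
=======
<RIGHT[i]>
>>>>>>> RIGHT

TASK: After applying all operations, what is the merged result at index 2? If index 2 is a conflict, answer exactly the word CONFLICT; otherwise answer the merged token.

Answer: CONFLICT

Derivation:
Final LEFT:  [echo, alpha, delta, charlie, delta]
Final RIGHT: [alpha, delta, alpha, charlie, echo]
i=0: L=echo, R=alpha=BASE -> take LEFT -> echo
i=1: L=alpha, R=delta=BASE -> take LEFT -> alpha
i=2: BASE=echo L=delta R=alpha all differ -> CONFLICT
i=3: L=charlie R=charlie -> agree -> charlie
i=4: BASE=foxtrot L=delta R=echo all differ -> CONFLICT
Index 2 -> CONFLICT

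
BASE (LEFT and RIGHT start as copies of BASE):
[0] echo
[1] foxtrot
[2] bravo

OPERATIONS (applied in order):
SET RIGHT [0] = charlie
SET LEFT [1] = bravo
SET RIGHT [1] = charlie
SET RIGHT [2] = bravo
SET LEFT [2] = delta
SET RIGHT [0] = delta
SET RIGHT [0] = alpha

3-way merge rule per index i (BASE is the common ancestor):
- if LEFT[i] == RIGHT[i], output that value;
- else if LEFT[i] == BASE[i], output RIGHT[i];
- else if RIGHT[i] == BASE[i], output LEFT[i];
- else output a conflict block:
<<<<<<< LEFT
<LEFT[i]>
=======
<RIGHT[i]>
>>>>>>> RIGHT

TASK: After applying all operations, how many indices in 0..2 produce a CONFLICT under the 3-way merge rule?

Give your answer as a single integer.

Answer: 1

Derivation:
Final LEFT:  [echo, bravo, delta]
Final RIGHT: [alpha, charlie, bravo]
i=0: L=echo=BASE, R=alpha -> take RIGHT -> alpha
i=1: BASE=foxtrot L=bravo R=charlie all differ -> CONFLICT
i=2: L=delta, R=bravo=BASE -> take LEFT -> delta
Conflict count: 1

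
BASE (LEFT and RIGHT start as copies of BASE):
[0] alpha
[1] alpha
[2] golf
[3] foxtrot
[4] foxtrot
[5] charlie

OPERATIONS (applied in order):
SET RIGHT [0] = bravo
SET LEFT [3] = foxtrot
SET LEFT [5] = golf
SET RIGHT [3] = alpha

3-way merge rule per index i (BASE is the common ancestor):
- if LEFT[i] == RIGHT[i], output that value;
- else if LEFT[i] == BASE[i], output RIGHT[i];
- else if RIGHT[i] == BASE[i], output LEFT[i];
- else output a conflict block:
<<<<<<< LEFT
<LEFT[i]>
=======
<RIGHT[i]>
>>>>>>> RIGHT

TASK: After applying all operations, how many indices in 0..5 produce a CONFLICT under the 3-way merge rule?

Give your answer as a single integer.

Final LEFT:  [alpha, alpha, golf, foxtrot, foxtrot, golf]
Final RIGHT: [bravo, alpha, golf, alpha, foxtrot, charlie]
i=0: L=alpha=BASE, R=bravo -> take RIGHT -> bravo
i=1: L=alpha R=alpha -> agree -> alpha
i=2: L=golf R=golf -> agree -> golf
i=3: L=foxtrot=BASE, R=alpha -> take RIGHT -> alpha
i=4: L=foxtrot R=foxtrot -> agree -> foxtrot
i=5: L=golf, R=charlie=BASE -> take LEFT -> golf
Conflict count: 0

Answer: 0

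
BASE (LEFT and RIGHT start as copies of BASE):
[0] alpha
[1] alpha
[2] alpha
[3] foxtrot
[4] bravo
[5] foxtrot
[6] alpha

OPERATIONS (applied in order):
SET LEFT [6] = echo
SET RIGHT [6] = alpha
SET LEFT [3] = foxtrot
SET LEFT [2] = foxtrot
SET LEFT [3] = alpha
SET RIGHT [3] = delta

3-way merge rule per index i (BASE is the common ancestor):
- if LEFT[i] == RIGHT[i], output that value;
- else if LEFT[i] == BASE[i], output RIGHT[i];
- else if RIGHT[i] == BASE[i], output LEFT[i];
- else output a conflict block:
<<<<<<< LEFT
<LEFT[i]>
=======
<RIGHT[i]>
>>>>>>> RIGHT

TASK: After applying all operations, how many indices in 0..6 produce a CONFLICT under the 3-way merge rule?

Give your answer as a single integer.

Final LEFT:  [alpha, alpha, foxtrot, alpha, bravo, foxtrot, echo]
Final RIGHT: [alpha, alpha, alpha, delta, bravo, foxtrot, alpha]
i=0: L=alpha R=alpha -> agree -> alpha
i=1: L=alpha R=alpha -> agree -> alpha
i=2: L=foxtrot, R=alpha=BASE -> take LEFT -> foxtrot
i=3: BASE=foxtrot L=alpha R=delta all differ -> CONFLICT
i=4: L=bravo R=bravo -> agree -> bravo
i=5: L=foxtrot R=foxtrot -> agree -> foxtrot
i=6: L=echo, R=alpha=BASE -> take LEFT -> echo
Conflict count: 1

Answer: 1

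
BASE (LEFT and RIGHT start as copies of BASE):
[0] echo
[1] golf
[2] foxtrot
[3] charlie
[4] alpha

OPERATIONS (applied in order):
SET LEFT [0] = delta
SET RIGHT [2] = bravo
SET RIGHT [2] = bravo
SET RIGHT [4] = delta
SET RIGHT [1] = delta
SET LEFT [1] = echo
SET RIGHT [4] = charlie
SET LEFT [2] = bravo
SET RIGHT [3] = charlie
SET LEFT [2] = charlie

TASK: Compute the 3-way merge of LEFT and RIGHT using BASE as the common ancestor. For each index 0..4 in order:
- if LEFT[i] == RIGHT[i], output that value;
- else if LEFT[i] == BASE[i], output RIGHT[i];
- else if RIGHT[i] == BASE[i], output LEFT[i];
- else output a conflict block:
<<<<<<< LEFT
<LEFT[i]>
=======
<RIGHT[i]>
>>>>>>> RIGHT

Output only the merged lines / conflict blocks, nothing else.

Answer: delta
<<<<<<< LEFT
echo
=======
delta
>>>>>>> RIGHT
<<<<<<< LEFT
charlie
=======
bravo
>>>>>>> RIGHT
charlie
charlie

Derivation:
Final LEFT:  [delta, echo, charlie, charlie, alpha]
Final RIGHT: [echo, delta, bravo, charlie, charlie]
i=0: L=delta, R=echo=BASE -> take LEFT -> delta
i=1: BASE=golf L=echo R=delta all differ -> CONFLICT
i=2: BASE=foxtrot L=charlie R=bravo all differ -> CONFLICT
i=3: L=charlie R=charlie -> agree -> charlie
i=4: L=alpha=BASE, R=charlie -> take RIGHT -> charlie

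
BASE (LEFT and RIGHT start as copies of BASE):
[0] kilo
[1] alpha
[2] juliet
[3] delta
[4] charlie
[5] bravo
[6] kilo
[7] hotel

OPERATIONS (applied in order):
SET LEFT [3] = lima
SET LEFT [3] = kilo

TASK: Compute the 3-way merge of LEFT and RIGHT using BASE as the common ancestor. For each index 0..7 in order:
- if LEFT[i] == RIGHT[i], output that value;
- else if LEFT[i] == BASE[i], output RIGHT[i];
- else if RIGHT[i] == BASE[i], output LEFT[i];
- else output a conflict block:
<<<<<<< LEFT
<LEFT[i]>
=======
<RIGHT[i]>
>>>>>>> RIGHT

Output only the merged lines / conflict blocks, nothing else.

Final LEFT:  [kilo, alpha, juliet, kilo, charlie, bravo, kilo, hotel]
Final RIGHT: [kilo, alpha, juliet, delta, charlie, bravo, kilo, hotel]
i=0: L=kilo R=kilo -> agree -> kilo
i=1: L=alpha R=alpha -> agree -> alpha
i=2: L=juliet R=juliet -> agree -> juliet
i=3: L=kilo, R=delta=BASE -> take LEFT -> kilo
i=4: L=charlie R=charlie -> agree -> charlie
i=5: L=bravo R=bravo -> agree -> bravo
i=6: L=kilo R=kilo -> agree -> kilo
i=7: L=hotel R=hotel -> agree -> hotel

Answer: kilo
alpha
juliet
kilo
charlie
bravo
kilo
hotel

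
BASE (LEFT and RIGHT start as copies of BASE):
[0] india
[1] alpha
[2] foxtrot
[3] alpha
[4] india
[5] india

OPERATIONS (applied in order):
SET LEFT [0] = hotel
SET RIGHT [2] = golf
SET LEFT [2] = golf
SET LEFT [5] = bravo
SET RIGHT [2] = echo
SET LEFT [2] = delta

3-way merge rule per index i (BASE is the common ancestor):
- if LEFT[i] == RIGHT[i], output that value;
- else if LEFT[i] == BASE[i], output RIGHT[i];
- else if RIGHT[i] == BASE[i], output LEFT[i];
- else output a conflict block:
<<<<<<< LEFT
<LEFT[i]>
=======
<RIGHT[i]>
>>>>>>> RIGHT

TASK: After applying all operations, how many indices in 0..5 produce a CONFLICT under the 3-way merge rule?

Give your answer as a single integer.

Answer: 1

Derivation:
Final LEFT:  [hotel, alpha, delta, alpha, india, bravo]
Final RIGHT: [india, alpha, echo, alpha, india, india]
i=0: L=hotel, R=india=BASE -> take LEFT -> hotel
i=1: L=alpha R=alpha -> agree -> alpha
i=2: BASE=foxtrot L=delta R=echo all differ -> CONFLICT
i=3: L=alpha R=alpha -> agree -> alpha
i=4: L=india R=india -> agree -> india
i=5: L=bravo, R=india=BASE -> take LEFT -> bravo
Conflict count: 1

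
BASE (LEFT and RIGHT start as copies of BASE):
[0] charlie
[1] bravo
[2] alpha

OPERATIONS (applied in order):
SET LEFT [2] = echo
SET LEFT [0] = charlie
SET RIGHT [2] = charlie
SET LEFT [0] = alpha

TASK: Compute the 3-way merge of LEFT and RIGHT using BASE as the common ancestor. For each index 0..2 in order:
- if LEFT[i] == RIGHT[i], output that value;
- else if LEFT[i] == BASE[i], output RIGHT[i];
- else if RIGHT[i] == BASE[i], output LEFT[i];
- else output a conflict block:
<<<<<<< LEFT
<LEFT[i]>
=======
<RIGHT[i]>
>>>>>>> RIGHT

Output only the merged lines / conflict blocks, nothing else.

Final LEFT:  [alpha, bravo, echo]
Final RIGHT: [charlie, bravo, charlie]
i=0: L=alpha, R=charlie=BASE -> take LEFT -> alpha
i=1: L=bravo R=bravo -> agree -> bravo
i=2: BASE=alpha L=echo R=charlie all differ -> CONFLICT

Answer: alpha
bravo
<<<<<<< LEFT
echo
=======
charlie
>>>>>>> RIGHT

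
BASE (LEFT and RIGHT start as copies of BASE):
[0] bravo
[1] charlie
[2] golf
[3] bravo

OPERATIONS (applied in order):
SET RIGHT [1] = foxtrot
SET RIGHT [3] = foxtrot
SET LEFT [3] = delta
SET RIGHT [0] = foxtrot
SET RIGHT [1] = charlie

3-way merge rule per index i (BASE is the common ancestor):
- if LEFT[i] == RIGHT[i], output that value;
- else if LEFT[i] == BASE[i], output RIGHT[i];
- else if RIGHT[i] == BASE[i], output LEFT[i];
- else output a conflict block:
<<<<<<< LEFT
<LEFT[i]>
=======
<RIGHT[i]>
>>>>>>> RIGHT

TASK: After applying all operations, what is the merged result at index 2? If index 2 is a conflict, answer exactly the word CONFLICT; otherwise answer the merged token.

Final LEFT:  [bravo, charlie, golf, delta]
Final RIGHT: [foxtrot, charlie, golf, foxtrot]
i=0: L=bravo=BASE, R=foxtrot -> take RIGHT -> foxtrot
i=1: L=charlie R=charlie -> agree -> charlie
i=2: L=golf R=golf -> agree -> golf
i=3: BASE=bravo L=delta R=foxtrot all differ -> CONFLICT
Index 2 -> golf

Answer: golf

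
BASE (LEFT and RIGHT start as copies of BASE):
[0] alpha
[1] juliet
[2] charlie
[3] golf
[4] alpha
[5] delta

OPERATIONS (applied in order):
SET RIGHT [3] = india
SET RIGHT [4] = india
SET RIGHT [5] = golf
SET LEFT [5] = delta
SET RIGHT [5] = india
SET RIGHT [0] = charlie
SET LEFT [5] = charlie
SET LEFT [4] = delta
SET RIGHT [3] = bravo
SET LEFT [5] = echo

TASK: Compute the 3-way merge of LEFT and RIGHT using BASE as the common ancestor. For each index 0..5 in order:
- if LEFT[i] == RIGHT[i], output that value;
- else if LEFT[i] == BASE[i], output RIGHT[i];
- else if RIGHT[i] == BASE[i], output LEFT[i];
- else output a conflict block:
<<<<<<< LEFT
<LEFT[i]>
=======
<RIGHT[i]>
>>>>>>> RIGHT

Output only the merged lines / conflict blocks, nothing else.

Final LEFT:  [alpha, juliet, charlie, golf, delta, echo]
Final RIGHT: [charlie, juliet, charlie, bravo, india, india]
i=0: L=alpha=BASE, R=charlie -> take RIGHT -> charlie
i=1: L=juliet R=juliet -> agree -> juliet
i=2: L=charlie R=charlie -> agree -> charlie
i=3: L=golf=BASE, R=bravo -> take RIGHT -> bravo
i=4: BASE=alpha L=delta R=india all differ -> CONFLICT
i=5: BASE=delta L=echo R=india all differ -> CONFLICT

Answer: charlie
juliet
charlie
bravo
<<<<<<< LEFT
delta
=======
india
>>>>>>> RIGHT
<<<<<<< LEFT
echo
=======
india
>>>>>>> RIGHT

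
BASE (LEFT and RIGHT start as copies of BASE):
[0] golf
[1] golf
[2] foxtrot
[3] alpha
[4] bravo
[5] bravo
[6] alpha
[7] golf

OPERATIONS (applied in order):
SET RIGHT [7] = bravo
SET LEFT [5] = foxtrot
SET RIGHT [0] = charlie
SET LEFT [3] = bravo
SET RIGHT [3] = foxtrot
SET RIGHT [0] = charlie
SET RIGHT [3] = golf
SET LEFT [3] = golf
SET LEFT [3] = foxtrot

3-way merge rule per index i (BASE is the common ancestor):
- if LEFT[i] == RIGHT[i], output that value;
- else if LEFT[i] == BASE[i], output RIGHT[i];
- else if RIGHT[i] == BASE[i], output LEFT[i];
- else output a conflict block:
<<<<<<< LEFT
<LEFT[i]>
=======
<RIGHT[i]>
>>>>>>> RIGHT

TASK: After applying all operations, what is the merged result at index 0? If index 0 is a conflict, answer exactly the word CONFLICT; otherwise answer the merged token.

Final LEFT:  [golf, golf, foxtrot, foxtrot, bravo, foxtrot, alpha, golf]
Final RIGHT: [charlie, golf, foxtrot, golf, bravo, bravo, alpha, bravo]
i=0: L=golf=BASE, R=charlie -> take RIGHT -> charlie
i=1: L=golf R=golf -> agree -> golf
i=2: L=foxtrot R=foxtrot -> agree -> foxtrot
i=3: BASE=alpha L=foxtrot R=golf all differ -> CONFLICT
i=4: L=bravo R=bravo -> agree -> bravo
i=5: L=foxtrot, R=bravo=BASE -> take LEFT -> foxtrot
i=6: L=alpha R=alpha -> agree -> alpha
i=7: L=golf=BASE, R=bravo -> take RIGHT -> bravo
Index 0 -> charlie

Answer: charlie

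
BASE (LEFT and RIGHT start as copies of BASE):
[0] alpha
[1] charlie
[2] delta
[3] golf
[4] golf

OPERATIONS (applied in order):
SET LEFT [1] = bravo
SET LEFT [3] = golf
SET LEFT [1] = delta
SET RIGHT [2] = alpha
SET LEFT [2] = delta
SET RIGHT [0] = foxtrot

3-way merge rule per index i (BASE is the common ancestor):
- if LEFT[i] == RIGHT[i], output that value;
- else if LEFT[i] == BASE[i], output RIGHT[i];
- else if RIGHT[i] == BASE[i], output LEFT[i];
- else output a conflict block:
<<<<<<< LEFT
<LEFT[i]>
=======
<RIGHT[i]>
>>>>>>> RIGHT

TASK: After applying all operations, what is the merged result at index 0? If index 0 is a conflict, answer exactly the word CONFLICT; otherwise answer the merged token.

Final LEFT:  [alpha, delta, delta, golf, golf]
Final RIGHT: [foxtrot, charlie, alpha, golf, golf]
i=0: L=alpha=BASE, R=foxtrot -> take RIGHT -> foxtrot
i=1: L=delta, R=charlie=BASE -> take LEFT -> delta
i=2: L=delta=BASE, R=alpha -> take RIGHT -> alpha
i=3: L=golf R=golf -> agree -> golf
i=4: L=golf R=golf -> agree -> golf
Index 0 -> foxtrot

Answer: foxtrot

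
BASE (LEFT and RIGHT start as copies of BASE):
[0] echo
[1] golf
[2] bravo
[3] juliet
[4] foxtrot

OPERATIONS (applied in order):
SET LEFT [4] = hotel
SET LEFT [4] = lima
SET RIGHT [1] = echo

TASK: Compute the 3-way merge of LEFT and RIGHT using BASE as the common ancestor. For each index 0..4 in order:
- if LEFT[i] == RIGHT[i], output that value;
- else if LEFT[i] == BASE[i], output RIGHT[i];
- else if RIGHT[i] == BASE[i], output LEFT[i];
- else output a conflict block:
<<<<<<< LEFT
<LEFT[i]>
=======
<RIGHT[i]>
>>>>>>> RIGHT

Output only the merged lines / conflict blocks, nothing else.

Final LEFT:  [echo, golf, bravo, juliet, lima]
Final RIGHT: [echo, echo, bravo, juliet, foxtrot]
i=0: L=echo R=echo -> agree -> echo
i=1: L=golf=BASE, R=echo -> take RIGHT -> echo
i=2: L=bravo R=bravo -> agree -> bravo
i=3: L=juliet R=juliet -> agree -> juliet
i=4: L=lima, R=foxtrot=BASE -> take LEFT -> lima

Answer: echo
echo
bravo
juliet
lima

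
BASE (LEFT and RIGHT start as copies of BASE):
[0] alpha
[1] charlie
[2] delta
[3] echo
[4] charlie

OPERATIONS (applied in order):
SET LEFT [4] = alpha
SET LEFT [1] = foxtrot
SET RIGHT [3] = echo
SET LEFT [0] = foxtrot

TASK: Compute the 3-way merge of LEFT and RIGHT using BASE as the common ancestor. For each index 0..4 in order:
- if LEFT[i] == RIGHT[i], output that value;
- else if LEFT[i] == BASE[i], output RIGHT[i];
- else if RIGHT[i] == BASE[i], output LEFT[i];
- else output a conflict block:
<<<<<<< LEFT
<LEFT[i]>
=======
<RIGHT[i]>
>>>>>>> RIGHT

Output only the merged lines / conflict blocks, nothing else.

Final LEFT:  [foxtrot, foxtrot, delta, echo, alpha]
Final RIGHT: [alpha, charlie, delta, echo, charlie]
i=0: L=foxtrot, R=alpha=BASE -> take LEFT -> foxtrot
i=1: L=foxtrot, R=charlie=BASE -> take LEFT -> foxtrot
i=2: L=delta R=delta -> agree -> delta
i=3: L=echo R=echo -> agree -> echo
i=4: L=alpha, R=charlie=BASE -> take LEFT -> alpha

Answer: foxtrot
foxtrot
delta
echo
alpha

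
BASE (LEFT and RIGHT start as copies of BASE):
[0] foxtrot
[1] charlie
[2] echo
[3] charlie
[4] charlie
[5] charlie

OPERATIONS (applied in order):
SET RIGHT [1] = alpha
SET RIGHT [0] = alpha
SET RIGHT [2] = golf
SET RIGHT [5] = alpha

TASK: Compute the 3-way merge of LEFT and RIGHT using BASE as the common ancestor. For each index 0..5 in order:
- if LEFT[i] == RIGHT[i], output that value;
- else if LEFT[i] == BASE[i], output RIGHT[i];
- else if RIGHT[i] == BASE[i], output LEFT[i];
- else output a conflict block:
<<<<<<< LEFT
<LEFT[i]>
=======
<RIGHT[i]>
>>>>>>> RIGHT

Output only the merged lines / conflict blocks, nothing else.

Final LEFT:  [foxtrot, charlie, echo, charlie, charlie, charlie]
Final RIGHT: [alpha, alpha, golf, charlie, charlie, alpha]
i=0: L=foxtrot=BASE, R=alpha -> take RIGHT -> alpha
i=1: L=charlie=BASE, R=alpha -> take RIGHT -> alpha
i=2: L=echo=BASE, R=golf -> take RIGHT -> golf
i=3: L=charlie R=charlie -> agree -> charlie
i=4: L=charlie R=charlie -> agree -> charlie
i=5: L=charlie=BASE, R=alpha -> take RIGHT -> alpha

Answer: alpha
alpha
golf
charlie
charlie
alpha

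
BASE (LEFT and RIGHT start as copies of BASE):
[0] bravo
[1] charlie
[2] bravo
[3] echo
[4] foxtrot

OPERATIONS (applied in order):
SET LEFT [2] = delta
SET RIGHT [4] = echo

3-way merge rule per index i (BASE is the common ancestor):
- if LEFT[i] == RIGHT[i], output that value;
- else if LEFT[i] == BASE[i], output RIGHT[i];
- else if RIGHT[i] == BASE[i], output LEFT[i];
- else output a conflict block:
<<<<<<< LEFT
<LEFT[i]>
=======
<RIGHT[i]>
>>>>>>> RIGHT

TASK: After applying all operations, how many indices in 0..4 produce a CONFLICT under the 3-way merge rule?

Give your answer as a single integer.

Final LEFT:  [bravo, charlie, delta, echo, foxtrot]
Final RIGHT: [bravo, charlie, bravo, echo, echo]
i=0: L=bravo R=bravo -> agree -> bravo
i=1: L=charlie R=charlie -> agree -> charlie
i=2: L=delta, R=bravo=BASE -> take LEFT -> delta
i=3: L=echo R=echo -> agree -> echo
i=4: L=foxtrot=BASE, R=echo -> take RIGHT -> echo
Conflict count: 0

Answer: 0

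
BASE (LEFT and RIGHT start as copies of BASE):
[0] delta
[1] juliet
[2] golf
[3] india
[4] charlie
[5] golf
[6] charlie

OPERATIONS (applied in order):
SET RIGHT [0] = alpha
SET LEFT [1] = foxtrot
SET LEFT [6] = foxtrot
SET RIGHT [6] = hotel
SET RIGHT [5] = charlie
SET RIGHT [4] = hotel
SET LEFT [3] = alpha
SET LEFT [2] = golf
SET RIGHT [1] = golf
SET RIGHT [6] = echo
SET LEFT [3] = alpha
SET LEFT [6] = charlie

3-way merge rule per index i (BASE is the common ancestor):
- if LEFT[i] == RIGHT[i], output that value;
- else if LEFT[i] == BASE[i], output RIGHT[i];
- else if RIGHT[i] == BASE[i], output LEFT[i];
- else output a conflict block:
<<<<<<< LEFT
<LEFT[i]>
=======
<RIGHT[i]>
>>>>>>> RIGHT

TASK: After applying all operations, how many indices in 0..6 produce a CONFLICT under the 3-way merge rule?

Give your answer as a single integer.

Final LEFT:  [delta, foxtrot, golf, alpha, charlie, golf, charlie]
Final RIGHT: [alpha, golf, golf, india, hotel, charlie, echo]
i=0: L=delta=BASE, R=alpha -> take RIGHT -> alpha
i=1: BASE=juliet L=foxtrot R=golf all differ -> CONFLICT
i=2: L=golf R=golf -> agree -> golf
i=3: L=alpha, R=india=BASE -> take LEFT -> alpha
i=4: L=charlie=BASE, R=hotel -> take RIGHT -> hotel
i=5: L=golf=BASE, R=charlie -> take RIGHT -> charlie
i=6: L=charlie=BASE, R=echo -> take RIGHT -> echo
Conflict count: 1

Answer: 1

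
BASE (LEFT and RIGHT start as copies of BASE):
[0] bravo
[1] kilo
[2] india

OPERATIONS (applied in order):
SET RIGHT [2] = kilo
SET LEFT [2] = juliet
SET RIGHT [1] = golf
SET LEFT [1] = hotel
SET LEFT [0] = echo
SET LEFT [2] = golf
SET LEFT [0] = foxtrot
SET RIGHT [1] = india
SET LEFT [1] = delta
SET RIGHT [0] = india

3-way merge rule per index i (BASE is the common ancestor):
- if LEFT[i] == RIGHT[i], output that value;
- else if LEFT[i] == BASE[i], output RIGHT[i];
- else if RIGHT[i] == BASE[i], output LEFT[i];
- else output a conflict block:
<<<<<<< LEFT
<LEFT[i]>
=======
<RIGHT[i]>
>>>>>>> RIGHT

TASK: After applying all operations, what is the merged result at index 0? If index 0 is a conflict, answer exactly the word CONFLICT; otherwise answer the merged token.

Answer: CONFLICT

Derivation:
Final LEFT:  [foxtrot, delta, golf]
Final RIGHT: [india, india, kilo]
i=0: BASE=bravo L=foxtrot R=india all differ -> CONFLICT
i=1: BASE=kilo L=delta R=india all differ -> CONFLICT
i=2: BASE=india L=golf R=kilo all differ -> CONFLICT
Index 0 -> CONFLICT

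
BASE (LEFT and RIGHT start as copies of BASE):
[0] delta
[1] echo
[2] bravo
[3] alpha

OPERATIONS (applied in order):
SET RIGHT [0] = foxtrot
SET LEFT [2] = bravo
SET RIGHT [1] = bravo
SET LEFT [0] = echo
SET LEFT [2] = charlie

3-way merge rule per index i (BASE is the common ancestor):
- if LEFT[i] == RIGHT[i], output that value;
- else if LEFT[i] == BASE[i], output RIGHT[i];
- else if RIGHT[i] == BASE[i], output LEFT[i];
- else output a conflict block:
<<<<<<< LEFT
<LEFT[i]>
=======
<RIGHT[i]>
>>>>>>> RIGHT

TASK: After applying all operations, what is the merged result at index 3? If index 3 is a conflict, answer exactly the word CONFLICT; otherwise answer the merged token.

Answer: alpha

Derivation:
Final LEFT:  [echo, echo, charlie, alpha]
Final RIGHT: [foxtrot, bravo, bravo, alpha]
i=0: BASE=delta L=echo R=foxtrot all differ -> CONFLICT
i=1: L=echo=BASE, R=bravo -> take RIGHT -> bravo
i=2: L=charlie, R=bravo=BASE -> take LEFT -> charlie
i=3: L=alpha R=alpha -> agree -> alpha
Index 3 -> alpha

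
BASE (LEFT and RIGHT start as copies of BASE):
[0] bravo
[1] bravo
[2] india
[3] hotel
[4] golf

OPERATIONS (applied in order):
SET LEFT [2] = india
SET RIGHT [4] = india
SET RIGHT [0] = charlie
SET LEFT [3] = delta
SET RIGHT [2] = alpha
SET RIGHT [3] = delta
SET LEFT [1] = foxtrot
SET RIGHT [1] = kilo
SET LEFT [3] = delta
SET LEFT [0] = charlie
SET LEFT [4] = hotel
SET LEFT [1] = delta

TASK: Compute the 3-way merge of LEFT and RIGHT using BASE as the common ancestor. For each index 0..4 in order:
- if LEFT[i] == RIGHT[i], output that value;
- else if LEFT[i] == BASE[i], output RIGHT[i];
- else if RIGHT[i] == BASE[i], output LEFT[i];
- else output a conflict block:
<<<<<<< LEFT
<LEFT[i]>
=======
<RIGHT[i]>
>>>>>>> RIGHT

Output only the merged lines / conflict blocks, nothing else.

Answer: charlie
<<<<<<< LEFT
delta
=======
kilo
>>>>>>> RIGHT
alpha
delta
<<<<<<< LEFT
hotel
=======
india
>>>>>>> RIGHT

Derivation:
Final LEFT:  [charlie, delta, india, delta, hotel]
Final RIGHT: [charlie, kilo, alpha, delta, india]
i=0: L=charlie R=charlie -> agree -> charlie
i=1: BASE=bravo L=delta R=kilo all differ -> CONFLICT
i=2: L=india=BASE, R=alpha -> take RIGHT -> alpha
i=3: L=delta R=delta -> agree -> delta
i=4: BASE=golf L=hotel R=india all differ -> CONFLICT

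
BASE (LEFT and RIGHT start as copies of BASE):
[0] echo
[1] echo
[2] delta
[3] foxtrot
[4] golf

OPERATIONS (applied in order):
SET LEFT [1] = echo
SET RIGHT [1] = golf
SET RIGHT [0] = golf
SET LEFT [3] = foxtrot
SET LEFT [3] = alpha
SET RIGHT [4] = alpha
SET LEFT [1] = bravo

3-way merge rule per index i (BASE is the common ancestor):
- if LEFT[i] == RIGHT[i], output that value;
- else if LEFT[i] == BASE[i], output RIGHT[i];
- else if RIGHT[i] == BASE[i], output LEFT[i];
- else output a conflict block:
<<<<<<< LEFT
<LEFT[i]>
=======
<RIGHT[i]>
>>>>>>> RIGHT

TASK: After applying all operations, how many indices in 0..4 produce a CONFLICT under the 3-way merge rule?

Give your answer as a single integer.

Answer: 1

Derivation:
Final LEFT:  [echo, bravo, delta, alpha, golf]
Final RIGHT: [golf, golf, delta, foxtrot, alpha]
i=0: L=echo=BASE, R=golf -> take RIGHT -> golf
i=1: BASE=echo L=bravo R=golf all differ -> CONFLICT
i=2: L=delta R=delta -> agree -> delta
i=3: L=alpha, R=foxtrot=BASE -> take LEFT -> alpha
i=4: L=golf=BASE, R=alpha -> take RIGHT -> alpha
Conflict count: 1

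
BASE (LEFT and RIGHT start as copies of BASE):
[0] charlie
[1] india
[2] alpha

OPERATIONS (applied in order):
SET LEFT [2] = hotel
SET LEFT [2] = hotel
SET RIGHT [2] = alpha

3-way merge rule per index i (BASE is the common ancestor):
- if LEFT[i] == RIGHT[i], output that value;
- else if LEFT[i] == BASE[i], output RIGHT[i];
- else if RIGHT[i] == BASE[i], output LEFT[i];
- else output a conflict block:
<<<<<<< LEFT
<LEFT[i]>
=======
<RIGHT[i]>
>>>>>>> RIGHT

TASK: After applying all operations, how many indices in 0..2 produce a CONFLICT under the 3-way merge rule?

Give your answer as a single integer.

Final LEFT:  [charlie, india, hotel]
Final RIGHT: [charlie, india, alpha]
i=0: L=charlie R=charlie -> agree -> charlie
i=1: L=india R=india -> agree -> india
i=2: L=hotel, R=alpha=BASE -> take LEFT -> hotel
Conflict count: 0

Answer: 0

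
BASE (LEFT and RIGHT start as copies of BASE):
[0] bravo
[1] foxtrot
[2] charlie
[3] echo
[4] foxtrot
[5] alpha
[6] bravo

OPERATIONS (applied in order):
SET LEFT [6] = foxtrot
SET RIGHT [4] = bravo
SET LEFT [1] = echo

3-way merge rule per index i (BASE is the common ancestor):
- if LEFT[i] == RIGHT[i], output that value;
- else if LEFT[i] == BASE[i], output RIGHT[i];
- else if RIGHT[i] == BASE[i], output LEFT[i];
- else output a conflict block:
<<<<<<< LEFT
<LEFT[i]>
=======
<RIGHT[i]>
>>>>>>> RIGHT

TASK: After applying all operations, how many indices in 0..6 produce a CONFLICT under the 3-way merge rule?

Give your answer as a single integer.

Final LEFT:  [bravo, echo, charlie, echo, foxtrot, alpha, foxtrot]
Final RIGHT: [bravo, foxtrot, charlie, echo, bravo, alpha, bravo]
i=0: L=bravo R=bravo -> agree -> bravo
i=1: L=echo, R=foxtrot=BASE -> take LEFT -> echo
i=2: L=charlie R=charlie -> agree -> charlie
i=3: L=echo R=echo -> agree -> echo
i=4: L=foxtrot=BASE, R=bravo -> take RIGHT -> bravo
i=5: L=alpha R=alpha -> agree -> alpha
i=6: L=foxtrot, R=bravo=BASE -> take LEFT -> foxtrot
Conflict count: 0

Answer: 0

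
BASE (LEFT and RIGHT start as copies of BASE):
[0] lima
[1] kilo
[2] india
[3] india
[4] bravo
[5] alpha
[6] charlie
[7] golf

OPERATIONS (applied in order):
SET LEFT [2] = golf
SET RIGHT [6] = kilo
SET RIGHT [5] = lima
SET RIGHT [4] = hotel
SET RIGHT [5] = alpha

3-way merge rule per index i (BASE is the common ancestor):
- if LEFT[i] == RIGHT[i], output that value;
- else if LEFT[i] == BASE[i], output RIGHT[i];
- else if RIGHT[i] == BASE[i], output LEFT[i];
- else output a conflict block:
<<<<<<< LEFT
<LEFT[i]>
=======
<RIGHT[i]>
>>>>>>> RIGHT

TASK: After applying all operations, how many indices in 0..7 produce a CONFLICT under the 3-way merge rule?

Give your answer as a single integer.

Final LEFT:  [lima, kilo, golf, india, bravo, alpha, charlie, golf]
Final RIGHT: [lima, kilo, india, india, hotel, alpha, kilo, golf]
i=0: L=lima R=lima -> agree -> lima
i=1: L=kilo R=kilo -> agree -> kilo
i=2: L=golf, R=india=BASE -> take LEFT -> golf
i=3: L=india R=india -> agree -> india
i=4: L=bravo=BASE, R=hotel -> take RIGHT -> hotel
i=5: L=alpha R=alpha -> agree -> alpha
i=6: L=charlie=BASE, R=kilo -> take RIGHT -> kilo
i=7: L=golf R=golf -> agree -> golf
Conflict count: 0

Answer: 0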